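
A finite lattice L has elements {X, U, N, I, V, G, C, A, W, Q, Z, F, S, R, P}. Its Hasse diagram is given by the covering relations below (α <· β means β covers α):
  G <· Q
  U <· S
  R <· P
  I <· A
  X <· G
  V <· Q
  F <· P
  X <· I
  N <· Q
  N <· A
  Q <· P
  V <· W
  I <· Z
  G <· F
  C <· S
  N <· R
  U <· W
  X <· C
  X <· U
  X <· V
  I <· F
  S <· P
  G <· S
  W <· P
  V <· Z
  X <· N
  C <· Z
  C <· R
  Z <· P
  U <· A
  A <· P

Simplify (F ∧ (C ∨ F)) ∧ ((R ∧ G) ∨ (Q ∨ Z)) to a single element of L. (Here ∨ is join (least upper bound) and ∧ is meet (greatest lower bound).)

F

C ∨ F = P
F ∧ P = F
R ∧ G = X
Q ∨ Z = P
X ∨ P = P
F ∧ P = F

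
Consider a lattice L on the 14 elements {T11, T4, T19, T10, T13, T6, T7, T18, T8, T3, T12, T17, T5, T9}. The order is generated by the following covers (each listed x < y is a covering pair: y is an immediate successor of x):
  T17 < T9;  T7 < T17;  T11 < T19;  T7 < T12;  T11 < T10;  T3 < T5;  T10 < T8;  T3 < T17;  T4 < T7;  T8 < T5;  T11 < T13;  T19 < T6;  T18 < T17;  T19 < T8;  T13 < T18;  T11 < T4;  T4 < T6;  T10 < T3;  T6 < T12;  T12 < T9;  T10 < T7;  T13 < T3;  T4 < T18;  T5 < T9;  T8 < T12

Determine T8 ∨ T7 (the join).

Common upper bounds of {T8, T7}: T12, T9.
The least among these is T12.

T12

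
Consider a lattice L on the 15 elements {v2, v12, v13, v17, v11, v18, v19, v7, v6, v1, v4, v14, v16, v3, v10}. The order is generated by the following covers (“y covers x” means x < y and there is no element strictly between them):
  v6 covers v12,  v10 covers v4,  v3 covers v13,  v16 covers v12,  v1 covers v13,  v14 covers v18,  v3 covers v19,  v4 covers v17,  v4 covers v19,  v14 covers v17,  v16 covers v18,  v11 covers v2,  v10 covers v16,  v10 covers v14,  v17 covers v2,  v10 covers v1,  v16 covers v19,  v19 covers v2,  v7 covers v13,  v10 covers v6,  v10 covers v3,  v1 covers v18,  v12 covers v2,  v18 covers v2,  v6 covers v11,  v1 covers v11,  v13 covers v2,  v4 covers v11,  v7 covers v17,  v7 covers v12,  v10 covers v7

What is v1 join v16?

Common upper bounds of {v1, v16}: v10.
The least among these is v10.

v10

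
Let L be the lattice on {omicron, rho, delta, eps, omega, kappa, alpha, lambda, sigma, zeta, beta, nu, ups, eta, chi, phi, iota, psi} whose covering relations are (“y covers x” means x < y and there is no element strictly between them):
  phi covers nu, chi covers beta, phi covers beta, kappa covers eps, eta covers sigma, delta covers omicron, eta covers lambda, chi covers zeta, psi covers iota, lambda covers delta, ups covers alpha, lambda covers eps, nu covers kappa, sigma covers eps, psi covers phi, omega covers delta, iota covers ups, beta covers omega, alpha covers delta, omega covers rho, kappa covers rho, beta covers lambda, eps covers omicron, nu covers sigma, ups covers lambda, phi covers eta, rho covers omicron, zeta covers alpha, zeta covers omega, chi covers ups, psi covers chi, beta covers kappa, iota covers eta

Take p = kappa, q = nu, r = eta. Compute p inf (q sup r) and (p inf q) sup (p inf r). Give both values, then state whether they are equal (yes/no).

q sup r = phi, so p inf (q sup r) = kappa inf phi = kappa.
p inf q = kappa and p inf r = eps, so (p inf q) sup (p inf r) = kappa sup eps = kappa.
Equal: yes.

kappa; kappa; yes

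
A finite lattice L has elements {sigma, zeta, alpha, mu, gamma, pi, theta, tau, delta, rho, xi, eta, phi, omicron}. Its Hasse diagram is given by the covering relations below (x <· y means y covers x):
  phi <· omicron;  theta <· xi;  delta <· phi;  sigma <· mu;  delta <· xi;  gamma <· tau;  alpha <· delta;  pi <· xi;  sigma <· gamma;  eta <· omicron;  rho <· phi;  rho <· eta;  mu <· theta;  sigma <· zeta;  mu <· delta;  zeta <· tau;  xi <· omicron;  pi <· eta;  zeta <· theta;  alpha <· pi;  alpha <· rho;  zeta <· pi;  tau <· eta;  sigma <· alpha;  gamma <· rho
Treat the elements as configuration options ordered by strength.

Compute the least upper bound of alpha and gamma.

rho

Common upper bounds of {alpha, gamma}: eta, omicron, phi, rho.
The least among these is rho.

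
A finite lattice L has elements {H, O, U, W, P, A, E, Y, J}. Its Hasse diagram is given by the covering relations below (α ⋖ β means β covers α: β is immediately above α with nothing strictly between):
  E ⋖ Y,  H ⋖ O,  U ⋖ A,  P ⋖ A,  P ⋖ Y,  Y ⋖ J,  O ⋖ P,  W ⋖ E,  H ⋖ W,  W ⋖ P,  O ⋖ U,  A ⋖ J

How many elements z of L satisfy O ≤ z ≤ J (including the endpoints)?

6

The interval [O, J] = {A, J, O, P, U, Y}, which has 6 elements.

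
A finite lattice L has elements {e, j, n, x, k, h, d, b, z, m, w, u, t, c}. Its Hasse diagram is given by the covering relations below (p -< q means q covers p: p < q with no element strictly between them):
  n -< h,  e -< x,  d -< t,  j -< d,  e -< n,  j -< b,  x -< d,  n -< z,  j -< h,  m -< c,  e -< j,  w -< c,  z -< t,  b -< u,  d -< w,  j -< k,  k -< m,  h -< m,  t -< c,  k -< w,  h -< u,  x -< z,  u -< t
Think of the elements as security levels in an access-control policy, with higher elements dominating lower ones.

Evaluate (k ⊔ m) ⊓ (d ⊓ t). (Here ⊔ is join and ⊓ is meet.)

k ∨ m = m
d ∧ t = d
m ∧ d = j

j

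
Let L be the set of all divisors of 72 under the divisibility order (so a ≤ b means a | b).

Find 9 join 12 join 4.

36

Common upper bounds of {9, 12, 4}: 36, 72.
The least among these is 36.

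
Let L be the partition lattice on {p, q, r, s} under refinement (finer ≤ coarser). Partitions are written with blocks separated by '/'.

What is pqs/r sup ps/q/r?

Common upper bounds of {pqs/r, ps/q/r}: pqrs, pqs/r.
The least among these is pqs/r.

pqs/r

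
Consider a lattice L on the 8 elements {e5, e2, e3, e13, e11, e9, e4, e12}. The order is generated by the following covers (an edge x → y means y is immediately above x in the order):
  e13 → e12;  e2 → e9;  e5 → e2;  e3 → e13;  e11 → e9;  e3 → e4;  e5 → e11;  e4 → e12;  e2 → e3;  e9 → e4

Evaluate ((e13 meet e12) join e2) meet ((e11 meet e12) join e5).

e13 ∧ e12 = e13
e13 ∨ e2 = e13
e11 ∧ e12 = e11
e11 ∨ e5 = e11
e13 ∧ e11 = e5

e5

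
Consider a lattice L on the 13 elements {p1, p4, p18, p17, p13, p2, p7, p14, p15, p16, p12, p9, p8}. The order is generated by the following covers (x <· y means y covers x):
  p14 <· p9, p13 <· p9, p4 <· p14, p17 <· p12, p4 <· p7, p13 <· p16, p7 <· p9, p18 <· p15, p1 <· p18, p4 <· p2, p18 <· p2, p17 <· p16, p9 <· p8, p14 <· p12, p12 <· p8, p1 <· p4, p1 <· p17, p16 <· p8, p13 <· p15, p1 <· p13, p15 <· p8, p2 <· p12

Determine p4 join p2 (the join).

Common upper bounds of {p4, p2}: p12, p2, p8.
The least among these is p2.

p2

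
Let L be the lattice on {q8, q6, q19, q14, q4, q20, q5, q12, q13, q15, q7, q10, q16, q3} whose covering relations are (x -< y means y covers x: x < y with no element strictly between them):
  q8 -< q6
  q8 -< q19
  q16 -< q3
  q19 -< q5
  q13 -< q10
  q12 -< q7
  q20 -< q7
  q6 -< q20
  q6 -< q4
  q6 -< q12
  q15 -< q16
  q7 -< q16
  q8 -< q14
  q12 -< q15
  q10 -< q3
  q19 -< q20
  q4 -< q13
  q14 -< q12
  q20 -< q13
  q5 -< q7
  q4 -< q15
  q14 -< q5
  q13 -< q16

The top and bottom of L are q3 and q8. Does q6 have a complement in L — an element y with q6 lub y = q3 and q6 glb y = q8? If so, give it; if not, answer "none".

For every candidate y, either q6 ∨ y ≠ q3 or q6 ∧ y ≠ q8; no complement exists.

none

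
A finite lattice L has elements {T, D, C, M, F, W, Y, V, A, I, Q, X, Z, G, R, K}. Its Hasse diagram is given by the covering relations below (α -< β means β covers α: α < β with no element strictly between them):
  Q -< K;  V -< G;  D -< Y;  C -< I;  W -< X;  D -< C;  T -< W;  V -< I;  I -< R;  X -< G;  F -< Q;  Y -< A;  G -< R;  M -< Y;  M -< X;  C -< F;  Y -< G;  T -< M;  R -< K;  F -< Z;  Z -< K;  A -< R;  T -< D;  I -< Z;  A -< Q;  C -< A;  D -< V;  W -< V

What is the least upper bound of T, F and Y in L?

Common upper bounds of {T, F, Y}: K, Q.
The least among these is Q.

Q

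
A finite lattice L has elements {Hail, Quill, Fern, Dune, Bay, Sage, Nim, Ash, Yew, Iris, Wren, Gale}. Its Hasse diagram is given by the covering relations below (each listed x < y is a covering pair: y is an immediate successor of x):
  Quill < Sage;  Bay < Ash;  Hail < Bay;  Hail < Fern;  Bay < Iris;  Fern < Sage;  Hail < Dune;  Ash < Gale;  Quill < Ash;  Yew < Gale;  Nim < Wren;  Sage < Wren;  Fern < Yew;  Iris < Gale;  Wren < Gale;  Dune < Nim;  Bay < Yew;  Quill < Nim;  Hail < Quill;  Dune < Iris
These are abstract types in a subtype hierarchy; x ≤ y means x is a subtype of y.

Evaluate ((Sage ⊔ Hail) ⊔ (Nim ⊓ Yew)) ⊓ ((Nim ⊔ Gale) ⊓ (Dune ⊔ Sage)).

Sage ∨ Hail = Sage
Nim ∧ Yew = Hail
Sage ∨ Hail = Sage
Nim ∨ Gale = Gale
Dune ∨ Sage = Wren
Gale ∧ Wren = Wren
Sage ∧ Wren = Sage

Sage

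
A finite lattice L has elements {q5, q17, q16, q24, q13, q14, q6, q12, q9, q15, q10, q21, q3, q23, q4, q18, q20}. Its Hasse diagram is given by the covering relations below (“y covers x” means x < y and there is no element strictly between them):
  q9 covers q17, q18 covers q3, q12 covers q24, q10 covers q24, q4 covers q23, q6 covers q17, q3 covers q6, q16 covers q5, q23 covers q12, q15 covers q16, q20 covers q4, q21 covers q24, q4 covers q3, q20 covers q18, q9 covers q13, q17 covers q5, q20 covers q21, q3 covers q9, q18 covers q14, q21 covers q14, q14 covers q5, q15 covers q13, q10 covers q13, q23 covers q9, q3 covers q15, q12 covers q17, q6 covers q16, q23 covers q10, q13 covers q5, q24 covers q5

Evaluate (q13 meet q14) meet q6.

q5

q13 ∧ q14 = q5
q5 ∧ q6 = q5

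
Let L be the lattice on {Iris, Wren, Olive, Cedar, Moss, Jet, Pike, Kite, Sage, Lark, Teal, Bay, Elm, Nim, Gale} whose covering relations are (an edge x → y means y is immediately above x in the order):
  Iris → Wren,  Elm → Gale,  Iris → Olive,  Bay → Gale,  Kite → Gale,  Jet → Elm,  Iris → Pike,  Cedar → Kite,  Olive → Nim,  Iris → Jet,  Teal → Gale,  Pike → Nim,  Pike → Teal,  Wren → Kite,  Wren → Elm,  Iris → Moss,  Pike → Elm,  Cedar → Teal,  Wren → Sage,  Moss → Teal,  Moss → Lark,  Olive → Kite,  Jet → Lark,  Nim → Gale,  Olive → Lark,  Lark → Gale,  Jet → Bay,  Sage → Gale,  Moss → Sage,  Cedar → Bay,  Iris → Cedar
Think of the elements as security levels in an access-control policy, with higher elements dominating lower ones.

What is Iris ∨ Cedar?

Cedar

Common upper bounds of {Iris, Cedar}: Bay, Cedar, Gale, Kite, Teal.
The least among these is Cedar.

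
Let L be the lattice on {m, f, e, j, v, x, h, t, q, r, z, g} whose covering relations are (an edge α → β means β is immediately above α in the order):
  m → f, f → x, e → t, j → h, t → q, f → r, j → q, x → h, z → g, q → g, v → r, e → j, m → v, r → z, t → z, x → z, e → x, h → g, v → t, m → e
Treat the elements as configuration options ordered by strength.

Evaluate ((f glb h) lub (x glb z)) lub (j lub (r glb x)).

f ∧ h = f
x ∧ z = x
f ∨ x = x
r ∧ x = f
j ∨ f = h
x ∨ h = h

h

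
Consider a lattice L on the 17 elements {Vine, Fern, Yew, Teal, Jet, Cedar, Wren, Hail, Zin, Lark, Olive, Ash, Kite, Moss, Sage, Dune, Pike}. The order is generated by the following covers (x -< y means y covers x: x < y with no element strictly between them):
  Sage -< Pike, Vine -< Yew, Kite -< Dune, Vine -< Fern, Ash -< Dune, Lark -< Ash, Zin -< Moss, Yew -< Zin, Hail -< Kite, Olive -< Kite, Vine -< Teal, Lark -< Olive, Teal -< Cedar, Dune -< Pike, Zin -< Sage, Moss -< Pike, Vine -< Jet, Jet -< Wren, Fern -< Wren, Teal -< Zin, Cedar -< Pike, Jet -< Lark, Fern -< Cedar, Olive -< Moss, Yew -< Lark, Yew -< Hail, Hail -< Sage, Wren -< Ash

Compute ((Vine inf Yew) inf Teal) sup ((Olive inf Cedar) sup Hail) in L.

Hail

Vine ∧ Yew = Vine
Vine ∧ Teal = Vine
Olive ∧ Cedar = Vine
Vine ∨ Hail = Hail
Vine ∨ Hail = Hail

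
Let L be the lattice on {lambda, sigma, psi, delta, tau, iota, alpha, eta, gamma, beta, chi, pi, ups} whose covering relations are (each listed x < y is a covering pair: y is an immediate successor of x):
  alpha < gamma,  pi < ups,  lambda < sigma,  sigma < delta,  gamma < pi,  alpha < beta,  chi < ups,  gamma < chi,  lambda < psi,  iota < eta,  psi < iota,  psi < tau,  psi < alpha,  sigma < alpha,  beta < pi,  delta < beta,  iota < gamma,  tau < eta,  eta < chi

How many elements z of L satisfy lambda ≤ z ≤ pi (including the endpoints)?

The interval [lambda, pi] = {alpha, beta, delta, gamma, iota, lambda, pi, psi, sigma}, which has 9 elements.

9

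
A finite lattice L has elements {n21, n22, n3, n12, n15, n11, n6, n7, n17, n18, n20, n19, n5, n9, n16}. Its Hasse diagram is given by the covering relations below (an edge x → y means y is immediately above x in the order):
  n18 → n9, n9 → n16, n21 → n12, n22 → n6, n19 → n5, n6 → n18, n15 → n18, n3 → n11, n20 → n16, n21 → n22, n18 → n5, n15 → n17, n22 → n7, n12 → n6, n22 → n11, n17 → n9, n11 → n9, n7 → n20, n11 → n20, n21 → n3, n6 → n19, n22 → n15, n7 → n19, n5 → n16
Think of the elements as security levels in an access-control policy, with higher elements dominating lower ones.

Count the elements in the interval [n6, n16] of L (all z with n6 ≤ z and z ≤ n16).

The interval [n6, n16] = {n16, n18, n19, n5, n6, n9}, which has 6 elements.

6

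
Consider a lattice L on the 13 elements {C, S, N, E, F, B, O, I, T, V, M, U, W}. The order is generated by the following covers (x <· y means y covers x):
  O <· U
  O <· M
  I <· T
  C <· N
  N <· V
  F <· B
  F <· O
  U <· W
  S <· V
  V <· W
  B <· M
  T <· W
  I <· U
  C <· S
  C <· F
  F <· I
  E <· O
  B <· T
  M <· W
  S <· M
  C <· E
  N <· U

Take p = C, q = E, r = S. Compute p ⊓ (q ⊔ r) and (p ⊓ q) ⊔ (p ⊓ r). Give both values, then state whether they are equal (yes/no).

C; C; yes

q ⊔ r = M, so p ⊓ (q ⊔ r) = C ⊓ M = C.
p ⊓ q = C and p ⊓ r = C, so (p ⊓ q) ⊔ (p ⊓ r) = C ⊔ C = C.
Equal: yes.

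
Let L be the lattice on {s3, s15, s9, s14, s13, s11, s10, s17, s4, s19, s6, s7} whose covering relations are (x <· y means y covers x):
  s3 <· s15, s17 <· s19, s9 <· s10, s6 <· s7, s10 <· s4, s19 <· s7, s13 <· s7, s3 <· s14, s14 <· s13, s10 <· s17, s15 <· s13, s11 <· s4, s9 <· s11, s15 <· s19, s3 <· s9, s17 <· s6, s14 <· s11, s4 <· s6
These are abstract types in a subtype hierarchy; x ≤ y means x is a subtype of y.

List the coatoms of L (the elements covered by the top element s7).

s13, s19, s6

The coatoms are exactly the elements covered by s7: s13, s19, s6.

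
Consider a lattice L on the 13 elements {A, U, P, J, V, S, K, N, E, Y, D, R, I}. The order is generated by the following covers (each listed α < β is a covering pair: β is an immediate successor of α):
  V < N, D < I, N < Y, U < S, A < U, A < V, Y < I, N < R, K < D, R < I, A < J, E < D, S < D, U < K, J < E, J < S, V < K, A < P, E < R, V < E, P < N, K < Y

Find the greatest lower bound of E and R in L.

E

Common lower bounds of {E, R}: A, E, J, V.
The greatest among these is E.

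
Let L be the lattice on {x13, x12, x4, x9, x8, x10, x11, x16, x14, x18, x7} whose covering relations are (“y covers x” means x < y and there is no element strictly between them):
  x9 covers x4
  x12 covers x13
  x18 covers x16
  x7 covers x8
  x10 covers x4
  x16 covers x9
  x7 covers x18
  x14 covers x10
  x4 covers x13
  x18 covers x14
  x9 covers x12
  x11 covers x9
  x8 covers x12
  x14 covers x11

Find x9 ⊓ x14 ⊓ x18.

x9

Common lower bounds of {x9, x14, x18}: x12, x13, x4, x9.
The greatest among these is x9.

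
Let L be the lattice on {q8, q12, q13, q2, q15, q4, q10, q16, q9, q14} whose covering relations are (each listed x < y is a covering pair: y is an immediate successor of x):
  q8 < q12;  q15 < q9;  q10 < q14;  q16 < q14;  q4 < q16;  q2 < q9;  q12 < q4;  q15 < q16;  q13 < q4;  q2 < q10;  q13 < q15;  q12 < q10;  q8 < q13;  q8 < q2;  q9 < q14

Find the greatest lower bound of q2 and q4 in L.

q8

Common lower bounds of {q2, q4}: q8.
The greatest among these is q8.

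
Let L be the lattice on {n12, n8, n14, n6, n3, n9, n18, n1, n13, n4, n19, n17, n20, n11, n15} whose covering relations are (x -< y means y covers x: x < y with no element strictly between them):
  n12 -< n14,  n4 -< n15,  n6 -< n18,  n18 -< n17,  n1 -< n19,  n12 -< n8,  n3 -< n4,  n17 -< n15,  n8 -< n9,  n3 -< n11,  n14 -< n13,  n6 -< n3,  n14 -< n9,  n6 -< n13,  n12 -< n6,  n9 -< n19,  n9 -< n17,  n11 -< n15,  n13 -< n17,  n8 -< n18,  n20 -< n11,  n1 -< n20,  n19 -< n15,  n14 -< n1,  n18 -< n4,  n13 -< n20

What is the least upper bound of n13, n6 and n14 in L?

n13

Common upper bounds of {n13, n6, n14}: n11, n13, n15, n17, n20.
The least among these is n13.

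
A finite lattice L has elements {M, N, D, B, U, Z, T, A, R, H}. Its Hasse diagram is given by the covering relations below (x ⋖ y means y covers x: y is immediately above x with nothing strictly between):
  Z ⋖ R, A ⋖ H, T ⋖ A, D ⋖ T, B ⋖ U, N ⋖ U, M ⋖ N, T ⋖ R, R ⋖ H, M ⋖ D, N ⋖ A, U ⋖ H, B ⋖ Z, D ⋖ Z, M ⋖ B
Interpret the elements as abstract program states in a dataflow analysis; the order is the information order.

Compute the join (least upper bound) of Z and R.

Common upper bounds of {Z, R}: H, R.
The least among these is R.

R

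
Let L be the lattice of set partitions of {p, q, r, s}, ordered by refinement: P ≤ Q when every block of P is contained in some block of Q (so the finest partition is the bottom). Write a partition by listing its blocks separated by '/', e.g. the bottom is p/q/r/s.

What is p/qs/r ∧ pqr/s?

Common lower bounds of {p/qs/r, pqr/s}: p/q/r/s.
The greatest among these is p/q/r/s.

p/q/r/s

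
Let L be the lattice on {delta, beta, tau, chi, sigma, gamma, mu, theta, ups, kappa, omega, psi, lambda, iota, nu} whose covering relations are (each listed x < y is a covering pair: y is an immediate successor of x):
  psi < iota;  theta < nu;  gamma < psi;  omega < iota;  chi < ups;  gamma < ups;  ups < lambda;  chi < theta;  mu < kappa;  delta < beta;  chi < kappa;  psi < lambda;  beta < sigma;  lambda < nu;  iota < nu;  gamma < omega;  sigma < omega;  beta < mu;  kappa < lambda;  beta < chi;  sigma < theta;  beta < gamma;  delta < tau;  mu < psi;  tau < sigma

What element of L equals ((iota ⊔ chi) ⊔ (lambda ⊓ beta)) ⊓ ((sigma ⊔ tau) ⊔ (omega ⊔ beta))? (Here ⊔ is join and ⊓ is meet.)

iota ∨ chi = nu
lambda ∧ beta = beta
nu ∨ beta = nu
sigma ∨ tau = sigma
omega ∨ beta = omega
sigma ∨ omega = omega
nu ∧ omega = omega

omega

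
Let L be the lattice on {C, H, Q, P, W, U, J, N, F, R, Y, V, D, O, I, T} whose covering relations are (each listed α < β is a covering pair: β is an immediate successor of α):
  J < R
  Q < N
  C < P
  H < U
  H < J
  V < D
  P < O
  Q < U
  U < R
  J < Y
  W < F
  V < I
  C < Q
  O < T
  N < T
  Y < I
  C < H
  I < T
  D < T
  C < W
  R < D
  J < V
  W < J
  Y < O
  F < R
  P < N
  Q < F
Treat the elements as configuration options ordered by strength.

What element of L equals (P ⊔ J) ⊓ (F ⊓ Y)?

W

P ∨ J = O
F ∧ Y = W
O ∧ W = W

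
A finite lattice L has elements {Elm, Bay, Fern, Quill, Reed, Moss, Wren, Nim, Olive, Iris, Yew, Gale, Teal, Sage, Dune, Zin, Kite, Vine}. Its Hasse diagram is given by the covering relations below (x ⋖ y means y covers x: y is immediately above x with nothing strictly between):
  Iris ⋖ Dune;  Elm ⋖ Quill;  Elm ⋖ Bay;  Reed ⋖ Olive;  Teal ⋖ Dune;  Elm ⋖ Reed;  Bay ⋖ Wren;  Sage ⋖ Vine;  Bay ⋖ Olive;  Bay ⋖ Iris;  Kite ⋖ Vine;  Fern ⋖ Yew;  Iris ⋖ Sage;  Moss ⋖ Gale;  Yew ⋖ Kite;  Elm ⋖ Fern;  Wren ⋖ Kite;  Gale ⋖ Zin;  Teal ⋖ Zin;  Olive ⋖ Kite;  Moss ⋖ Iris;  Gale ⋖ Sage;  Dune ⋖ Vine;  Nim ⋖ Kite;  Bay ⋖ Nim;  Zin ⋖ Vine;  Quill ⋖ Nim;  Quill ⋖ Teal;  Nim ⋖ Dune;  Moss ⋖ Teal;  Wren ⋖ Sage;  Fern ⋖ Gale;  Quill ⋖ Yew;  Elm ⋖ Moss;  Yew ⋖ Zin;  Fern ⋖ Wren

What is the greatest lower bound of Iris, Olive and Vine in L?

Bay

Common lower bounds of {Iris, Olive, Vine}: Bay, Elm.
The greatest among these is Bay.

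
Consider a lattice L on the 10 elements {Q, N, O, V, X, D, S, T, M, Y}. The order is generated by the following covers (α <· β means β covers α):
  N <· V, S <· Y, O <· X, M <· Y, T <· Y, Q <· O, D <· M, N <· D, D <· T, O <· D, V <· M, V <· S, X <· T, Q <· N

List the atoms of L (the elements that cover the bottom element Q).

The atoms are exactly the elements that cover Q: N, O.

N, O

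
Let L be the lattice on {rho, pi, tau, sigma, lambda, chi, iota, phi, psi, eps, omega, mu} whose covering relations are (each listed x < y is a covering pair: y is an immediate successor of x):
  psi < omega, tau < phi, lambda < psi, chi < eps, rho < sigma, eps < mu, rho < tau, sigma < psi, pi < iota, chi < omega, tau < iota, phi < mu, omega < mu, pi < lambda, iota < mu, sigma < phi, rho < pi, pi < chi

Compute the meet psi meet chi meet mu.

Common lower bounds of {psi, chi, mu}: pi, rho.
The greatest among these is pi.

pi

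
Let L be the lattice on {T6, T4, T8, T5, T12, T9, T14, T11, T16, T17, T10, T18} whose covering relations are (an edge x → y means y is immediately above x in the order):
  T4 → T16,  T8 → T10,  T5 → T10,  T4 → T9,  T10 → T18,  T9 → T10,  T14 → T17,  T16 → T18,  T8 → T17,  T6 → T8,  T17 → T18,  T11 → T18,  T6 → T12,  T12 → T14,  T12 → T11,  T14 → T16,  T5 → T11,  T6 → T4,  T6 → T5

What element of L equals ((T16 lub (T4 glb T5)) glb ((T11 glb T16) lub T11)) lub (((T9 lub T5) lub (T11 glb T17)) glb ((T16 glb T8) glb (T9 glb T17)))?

T12

T4 ∧ T5 = T6
T16 ∨ T6 = T16
T11 ∧ T16 = T12
T12 ∨ T11 = T11
T16 ∧ T11 = T12
T9 ∨ T5 = T10
T11 ∧ T17 = T12
T10 ∨ T12 = T18
T16 ∧ T8 = T6
T9 ∧ T17 = T6
T6 ∧ T6 = T6
T18 ∧ T6 = T6
T12 ∨ T6 = T12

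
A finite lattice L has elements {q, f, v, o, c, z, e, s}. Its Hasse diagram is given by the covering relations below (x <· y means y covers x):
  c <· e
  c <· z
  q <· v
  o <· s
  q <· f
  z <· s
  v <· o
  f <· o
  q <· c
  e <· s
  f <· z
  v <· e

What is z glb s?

z

Common lower bounds of {z, s}: c, f, q, z.
The greatest among these is z.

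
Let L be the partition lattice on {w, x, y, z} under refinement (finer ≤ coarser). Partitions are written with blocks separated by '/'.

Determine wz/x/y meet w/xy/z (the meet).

Common lower bounds of {wz/x/y, w/xy/z}: w/x/y/z.
The greatest among these is w/x/y/z.

w/x/y/z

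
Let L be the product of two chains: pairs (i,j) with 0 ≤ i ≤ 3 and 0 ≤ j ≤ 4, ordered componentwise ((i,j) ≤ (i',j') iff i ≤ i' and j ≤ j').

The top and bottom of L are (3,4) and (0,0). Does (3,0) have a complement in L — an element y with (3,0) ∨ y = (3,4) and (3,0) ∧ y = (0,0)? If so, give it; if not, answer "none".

(0,4)

Need y with (3,0) ∨ y = (3,4) and (3,0) ∧ y = (0,0).
Checking each element gives: (0,4).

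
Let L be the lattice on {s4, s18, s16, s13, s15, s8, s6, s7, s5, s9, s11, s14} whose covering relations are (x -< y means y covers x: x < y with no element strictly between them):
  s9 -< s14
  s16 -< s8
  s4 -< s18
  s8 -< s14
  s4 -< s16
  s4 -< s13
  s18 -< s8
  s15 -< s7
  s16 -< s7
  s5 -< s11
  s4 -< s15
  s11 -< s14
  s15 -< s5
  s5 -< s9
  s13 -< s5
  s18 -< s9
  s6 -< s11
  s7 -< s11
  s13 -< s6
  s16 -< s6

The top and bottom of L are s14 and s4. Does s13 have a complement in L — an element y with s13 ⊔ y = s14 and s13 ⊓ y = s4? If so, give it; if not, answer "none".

Need y with s13 ∨ y = s14 and s13 ∧ y = s4.
Checking each element gives: s8.

s8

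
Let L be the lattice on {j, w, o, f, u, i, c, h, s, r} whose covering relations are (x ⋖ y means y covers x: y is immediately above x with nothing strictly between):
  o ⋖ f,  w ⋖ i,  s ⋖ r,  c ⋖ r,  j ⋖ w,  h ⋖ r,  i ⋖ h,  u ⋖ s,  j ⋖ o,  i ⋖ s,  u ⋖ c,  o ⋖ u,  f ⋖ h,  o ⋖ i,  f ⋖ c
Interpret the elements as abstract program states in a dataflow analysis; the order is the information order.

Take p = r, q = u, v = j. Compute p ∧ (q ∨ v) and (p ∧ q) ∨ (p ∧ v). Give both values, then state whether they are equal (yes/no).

u; u; yes

q ∨ v = u, so p ∧ (q ∨ v) = r ∧ u = u.
p ∧ q = u and p ∧ v = j, so (p ∧ q) ∨ (p ∧ v) = u ∨ j = u.
Equal: yes.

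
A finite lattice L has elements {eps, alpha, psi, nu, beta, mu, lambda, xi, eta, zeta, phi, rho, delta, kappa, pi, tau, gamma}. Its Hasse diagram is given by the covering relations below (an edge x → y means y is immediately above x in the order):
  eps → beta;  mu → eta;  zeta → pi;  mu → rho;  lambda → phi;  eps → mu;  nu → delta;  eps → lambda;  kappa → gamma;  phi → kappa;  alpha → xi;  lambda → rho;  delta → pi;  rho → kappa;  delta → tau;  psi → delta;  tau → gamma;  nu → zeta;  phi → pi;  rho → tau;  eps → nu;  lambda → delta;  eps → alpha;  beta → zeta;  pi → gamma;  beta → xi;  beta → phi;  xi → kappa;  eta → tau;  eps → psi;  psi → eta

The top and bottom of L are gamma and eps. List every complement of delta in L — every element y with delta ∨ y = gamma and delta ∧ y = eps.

alpha, xi

Need y with delta ∨ y = gamma and delta ∧ y = eps.
Checking each element gives: alpha, xi.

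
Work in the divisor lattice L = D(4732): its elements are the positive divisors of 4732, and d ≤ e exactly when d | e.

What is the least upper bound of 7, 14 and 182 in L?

In the divisibility order, the join is the least common multiple: lcm(7, 14, 182) = 182.

182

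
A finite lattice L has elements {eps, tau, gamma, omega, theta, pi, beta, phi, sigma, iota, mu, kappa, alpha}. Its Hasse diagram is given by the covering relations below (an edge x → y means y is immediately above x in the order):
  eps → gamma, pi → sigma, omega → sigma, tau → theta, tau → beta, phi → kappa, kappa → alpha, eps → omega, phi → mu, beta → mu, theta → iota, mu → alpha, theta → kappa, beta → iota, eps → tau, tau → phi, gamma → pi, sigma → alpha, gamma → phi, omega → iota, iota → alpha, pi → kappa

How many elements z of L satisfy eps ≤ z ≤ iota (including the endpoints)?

6

The interval [eps, iota] = {beta, eps, iota, omega, tau, theta}, which has 6 elements.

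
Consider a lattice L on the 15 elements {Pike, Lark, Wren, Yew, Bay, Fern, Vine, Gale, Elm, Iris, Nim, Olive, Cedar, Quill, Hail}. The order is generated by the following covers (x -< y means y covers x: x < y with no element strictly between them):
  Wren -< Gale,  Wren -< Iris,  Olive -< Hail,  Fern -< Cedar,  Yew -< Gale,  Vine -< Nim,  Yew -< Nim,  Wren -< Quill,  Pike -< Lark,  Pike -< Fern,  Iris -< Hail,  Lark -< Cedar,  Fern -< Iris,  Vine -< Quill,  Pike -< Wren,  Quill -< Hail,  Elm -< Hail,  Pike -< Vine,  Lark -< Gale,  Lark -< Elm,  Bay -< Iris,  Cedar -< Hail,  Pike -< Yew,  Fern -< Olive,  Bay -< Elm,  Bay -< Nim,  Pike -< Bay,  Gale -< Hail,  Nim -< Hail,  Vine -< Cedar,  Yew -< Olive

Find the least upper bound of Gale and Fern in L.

Common upper bounds of {Gale, Fern}: Hail.
The least among these is Hail.

Hail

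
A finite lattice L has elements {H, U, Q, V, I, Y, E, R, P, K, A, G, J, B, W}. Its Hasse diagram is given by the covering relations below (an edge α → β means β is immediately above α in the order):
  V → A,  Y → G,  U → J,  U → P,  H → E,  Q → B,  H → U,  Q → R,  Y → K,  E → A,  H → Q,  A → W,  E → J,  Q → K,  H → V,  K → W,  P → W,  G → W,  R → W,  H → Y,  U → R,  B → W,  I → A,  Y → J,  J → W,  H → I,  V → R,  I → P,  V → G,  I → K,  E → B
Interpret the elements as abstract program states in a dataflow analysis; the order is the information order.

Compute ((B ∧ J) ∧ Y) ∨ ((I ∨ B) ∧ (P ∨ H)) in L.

B ∧ J = E
E ∧ Y = H
I ∨ B = W
P ∨ H = P
W ∧ P = P
H ∨ P = P

P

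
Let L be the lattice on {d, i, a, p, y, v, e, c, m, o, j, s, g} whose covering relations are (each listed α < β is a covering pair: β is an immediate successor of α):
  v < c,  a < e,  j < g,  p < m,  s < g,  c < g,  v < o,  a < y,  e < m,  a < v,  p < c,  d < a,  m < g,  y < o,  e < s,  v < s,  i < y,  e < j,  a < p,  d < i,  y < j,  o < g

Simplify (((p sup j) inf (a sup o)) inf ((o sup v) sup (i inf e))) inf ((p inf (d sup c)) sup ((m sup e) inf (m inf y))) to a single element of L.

p ∨ j = g
a ∨ o = o
g ∧ o = o
o ∨ v = o
i ∧ e = d
o ∨ d = o
o ∧ o = o
d ∨ c = c
p ∧ c = p
m ∨ e = m
m ∧ y = a
m ∧ a = a
p ∨ a = p
o ∧ p = a

a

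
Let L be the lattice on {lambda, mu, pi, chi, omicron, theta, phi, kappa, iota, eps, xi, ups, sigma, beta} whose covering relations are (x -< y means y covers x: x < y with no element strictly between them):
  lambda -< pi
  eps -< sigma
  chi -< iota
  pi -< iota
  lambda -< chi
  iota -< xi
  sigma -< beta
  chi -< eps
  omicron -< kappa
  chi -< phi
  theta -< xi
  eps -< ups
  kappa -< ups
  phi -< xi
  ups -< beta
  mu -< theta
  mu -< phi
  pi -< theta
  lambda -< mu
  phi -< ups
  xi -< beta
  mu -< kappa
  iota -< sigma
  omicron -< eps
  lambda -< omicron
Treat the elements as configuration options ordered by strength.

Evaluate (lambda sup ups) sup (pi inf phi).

lambda ∨ ups = ups
pi ∧ phi = lambda
ups ∨ lambda = ups

ups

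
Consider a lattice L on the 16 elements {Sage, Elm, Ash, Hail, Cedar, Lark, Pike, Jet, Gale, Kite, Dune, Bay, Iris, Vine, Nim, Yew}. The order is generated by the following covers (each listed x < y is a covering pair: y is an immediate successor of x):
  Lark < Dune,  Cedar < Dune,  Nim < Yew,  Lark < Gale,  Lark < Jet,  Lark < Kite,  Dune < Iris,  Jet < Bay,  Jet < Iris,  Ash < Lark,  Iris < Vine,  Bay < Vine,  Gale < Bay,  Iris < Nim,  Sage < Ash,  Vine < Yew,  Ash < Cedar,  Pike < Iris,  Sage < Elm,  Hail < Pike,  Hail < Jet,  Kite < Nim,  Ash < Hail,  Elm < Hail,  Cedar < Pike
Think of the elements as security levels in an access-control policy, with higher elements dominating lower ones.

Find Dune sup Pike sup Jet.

Common upper bounds of {Dune, Pike, Jet}: Iris, Nim, Vine, Yew.
The least among these is Iris.

Iris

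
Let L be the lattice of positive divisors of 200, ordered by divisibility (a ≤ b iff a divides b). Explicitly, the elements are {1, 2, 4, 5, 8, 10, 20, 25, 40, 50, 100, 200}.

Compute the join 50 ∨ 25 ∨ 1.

Common upper bounds of {50, 25, 1}: 100, 200, 50.
The least among these is 50.

50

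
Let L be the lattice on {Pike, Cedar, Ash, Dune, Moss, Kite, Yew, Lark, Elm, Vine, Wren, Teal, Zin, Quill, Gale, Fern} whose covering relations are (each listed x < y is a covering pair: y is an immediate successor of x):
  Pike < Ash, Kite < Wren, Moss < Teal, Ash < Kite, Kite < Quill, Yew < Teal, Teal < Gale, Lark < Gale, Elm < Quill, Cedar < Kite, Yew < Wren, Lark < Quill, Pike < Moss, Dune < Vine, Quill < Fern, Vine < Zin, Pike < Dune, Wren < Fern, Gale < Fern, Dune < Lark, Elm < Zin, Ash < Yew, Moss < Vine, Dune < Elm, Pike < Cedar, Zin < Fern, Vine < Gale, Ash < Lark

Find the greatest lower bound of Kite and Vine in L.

Common lower bounds of {Kite, Vine}: Pike.
The greatest among these is Pike.

Pike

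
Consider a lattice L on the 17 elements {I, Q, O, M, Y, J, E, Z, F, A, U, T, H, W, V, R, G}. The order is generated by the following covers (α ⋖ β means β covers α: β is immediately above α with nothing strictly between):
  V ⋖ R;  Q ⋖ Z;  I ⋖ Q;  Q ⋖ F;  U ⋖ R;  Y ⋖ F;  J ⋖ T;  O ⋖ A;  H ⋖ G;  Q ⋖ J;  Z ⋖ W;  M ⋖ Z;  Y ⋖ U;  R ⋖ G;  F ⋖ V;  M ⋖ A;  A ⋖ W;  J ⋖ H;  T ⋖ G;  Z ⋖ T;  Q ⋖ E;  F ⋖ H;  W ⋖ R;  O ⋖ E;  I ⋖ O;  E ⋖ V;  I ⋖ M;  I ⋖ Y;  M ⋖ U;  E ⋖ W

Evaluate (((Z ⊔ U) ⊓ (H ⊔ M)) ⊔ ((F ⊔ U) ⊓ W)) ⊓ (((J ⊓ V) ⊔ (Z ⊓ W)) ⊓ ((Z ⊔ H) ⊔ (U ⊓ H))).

Z

Z ∨ U = R
H ∨ M = G
R ∧ G = R
F ∨ U = R
R ∧ W = W
R ∨ W = R
J ∧ V = Q
Z ∧ W = Z
Q ∨ Z = Z
Z ∨ H = G
U ∧ H = Y
G ∨ Y = G
Z ∧ G = Z
R ∧ Z = Z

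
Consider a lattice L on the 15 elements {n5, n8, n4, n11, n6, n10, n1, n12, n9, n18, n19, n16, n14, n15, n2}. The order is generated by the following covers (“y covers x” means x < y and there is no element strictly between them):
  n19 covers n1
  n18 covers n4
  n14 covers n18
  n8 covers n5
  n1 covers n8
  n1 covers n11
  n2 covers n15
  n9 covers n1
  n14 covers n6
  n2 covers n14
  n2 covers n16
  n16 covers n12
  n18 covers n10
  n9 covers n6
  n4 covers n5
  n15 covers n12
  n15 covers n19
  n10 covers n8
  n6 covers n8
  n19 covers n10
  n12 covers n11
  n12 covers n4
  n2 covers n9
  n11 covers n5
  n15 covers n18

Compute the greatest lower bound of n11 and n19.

Common lower bounds of {n11, n19}: n11, n5.
The greatest among these is n11.

n11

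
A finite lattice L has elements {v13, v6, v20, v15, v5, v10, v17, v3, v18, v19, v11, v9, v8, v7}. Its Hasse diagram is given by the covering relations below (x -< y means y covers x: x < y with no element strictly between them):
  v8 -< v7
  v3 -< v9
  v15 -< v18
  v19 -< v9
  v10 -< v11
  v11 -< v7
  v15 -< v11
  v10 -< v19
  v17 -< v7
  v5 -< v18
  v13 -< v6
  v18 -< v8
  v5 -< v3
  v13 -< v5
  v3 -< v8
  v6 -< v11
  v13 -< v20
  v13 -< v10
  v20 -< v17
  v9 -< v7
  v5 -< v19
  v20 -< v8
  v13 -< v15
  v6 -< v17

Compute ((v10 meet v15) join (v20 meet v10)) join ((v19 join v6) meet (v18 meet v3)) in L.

v5

v10 ∧ v15 = v13
v20 ∧ v10 = v13
v13 ∨ v13 = v13
v19 ∨ v6 = v7
v18 ∧ v3 = v5
v7 ∧ v5 = v5
v13 ∨ v5 = v5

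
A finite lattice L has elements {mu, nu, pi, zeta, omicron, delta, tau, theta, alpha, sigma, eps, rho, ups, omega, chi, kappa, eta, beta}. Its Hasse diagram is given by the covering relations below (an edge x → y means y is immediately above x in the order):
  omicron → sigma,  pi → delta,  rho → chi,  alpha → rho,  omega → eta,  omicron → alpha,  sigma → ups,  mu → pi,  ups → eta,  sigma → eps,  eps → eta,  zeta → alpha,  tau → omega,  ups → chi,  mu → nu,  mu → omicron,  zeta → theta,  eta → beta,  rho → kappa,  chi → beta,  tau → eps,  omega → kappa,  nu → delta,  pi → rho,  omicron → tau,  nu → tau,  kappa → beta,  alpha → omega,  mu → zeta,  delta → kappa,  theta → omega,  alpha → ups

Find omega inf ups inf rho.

alpha

Common lower bounds of {omega, ups, rho}: alpha, mu, omicron, zeta.
The greatest among these is alpha.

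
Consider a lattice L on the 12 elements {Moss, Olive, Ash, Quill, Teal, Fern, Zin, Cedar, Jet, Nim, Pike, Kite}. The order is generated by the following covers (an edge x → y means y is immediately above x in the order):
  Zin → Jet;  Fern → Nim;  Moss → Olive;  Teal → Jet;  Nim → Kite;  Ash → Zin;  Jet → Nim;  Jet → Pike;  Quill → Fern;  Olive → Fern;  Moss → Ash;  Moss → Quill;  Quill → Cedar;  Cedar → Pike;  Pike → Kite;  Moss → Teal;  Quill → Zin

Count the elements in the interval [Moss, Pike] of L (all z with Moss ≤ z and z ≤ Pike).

The interval [Moss, Pike] = {Ash, Cedar, Jet, Moss, Pike, Quill, Teal, Zin}, which has 8 elements.

8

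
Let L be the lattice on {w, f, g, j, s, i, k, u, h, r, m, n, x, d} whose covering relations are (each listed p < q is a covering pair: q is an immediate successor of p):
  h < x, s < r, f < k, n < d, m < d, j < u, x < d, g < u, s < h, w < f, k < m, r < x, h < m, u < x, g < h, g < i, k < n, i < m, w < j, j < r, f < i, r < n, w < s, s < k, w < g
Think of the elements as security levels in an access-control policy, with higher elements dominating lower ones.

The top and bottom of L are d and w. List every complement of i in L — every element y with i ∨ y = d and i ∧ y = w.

Need y with i ∨ y = d and i ∧ y = w.
Checking each element gives: j, r.

j, r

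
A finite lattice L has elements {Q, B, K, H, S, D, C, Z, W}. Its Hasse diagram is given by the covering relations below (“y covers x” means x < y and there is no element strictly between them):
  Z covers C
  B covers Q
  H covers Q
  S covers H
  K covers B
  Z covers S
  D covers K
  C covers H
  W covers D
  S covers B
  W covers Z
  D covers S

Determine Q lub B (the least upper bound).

B

Common upper bounds of {Q, B}: B, D, K, S, W, Z.
The least among these is B.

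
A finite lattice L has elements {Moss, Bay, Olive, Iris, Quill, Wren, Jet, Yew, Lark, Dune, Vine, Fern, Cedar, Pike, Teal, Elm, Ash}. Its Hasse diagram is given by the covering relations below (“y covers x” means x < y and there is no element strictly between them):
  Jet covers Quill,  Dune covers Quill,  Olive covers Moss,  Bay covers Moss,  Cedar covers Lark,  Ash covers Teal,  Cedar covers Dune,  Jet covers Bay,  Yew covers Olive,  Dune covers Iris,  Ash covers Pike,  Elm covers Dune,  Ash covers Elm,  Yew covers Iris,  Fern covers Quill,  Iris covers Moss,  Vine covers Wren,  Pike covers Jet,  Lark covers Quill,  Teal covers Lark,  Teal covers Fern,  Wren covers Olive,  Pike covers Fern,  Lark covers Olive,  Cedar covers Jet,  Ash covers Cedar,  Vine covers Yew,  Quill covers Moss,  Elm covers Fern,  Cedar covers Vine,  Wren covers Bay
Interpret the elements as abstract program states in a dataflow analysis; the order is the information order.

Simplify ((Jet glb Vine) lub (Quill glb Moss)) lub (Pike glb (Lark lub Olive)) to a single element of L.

Jet ∧ Vine = Bay
Quill ∧ Moss = Moss
Bay ∨ Moss = Bay
Lark ∨ Olive = Lark
Pike ∧ Lark = Quill
Bay ∨ Quill = Jet

Jet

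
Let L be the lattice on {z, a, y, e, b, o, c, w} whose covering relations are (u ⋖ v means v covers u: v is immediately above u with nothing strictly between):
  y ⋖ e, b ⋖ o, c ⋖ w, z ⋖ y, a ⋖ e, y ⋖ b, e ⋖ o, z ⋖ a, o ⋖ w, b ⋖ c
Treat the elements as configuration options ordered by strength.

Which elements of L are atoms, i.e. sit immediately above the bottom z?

The atoms are exactly the elements that cover z: a, y.

a, y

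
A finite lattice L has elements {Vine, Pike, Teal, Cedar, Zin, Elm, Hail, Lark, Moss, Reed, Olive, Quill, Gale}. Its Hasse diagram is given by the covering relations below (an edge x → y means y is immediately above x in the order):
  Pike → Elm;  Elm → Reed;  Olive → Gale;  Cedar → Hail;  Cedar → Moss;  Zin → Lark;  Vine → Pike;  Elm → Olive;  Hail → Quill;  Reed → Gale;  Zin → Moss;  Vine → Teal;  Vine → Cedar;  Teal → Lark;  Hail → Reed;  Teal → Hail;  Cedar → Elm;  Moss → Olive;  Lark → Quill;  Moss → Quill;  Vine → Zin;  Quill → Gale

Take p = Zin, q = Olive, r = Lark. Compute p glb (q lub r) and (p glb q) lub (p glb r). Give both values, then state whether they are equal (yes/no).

q lub r = Gale, so p glb (q lub r) = Zin glb Gale = Zin.
p glb q = Zin and p glb r = Zin, so (p glb q) lub (p glb r) = Zin lub Zin = Zin.
Equal: yes.

Zin; Zin; yes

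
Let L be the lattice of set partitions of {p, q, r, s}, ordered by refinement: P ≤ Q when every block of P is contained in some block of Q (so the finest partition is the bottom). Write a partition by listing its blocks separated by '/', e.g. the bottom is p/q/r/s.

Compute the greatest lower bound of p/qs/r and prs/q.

p/q/r/s

Common lower bounds of {p/qs/r, prs/q}: p/q/r/s.
The greatest among these is p/q/r/s.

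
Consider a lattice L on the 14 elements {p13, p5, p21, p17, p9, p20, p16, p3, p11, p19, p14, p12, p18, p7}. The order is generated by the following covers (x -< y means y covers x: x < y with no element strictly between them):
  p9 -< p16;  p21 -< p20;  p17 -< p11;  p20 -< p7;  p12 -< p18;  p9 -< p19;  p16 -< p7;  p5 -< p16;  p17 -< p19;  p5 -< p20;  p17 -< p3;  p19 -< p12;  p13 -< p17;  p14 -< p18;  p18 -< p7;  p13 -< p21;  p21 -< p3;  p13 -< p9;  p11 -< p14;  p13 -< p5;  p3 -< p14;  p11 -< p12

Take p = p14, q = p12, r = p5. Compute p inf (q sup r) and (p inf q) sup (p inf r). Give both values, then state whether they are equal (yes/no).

q sup r = p7, so p inf (q sup r) = p14 inf p7 = p14.
p inf q = p11 and p inf r = p13, so (p inf q) sup (p inf r) = p11 sup p13 = p11.
Equal: no.

p14; p11; no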